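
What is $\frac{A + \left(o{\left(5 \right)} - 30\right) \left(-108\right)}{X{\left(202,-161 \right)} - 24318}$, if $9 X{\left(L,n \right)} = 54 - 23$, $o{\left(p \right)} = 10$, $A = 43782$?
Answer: $- \frac{413478}{218831} \approx -1.8895$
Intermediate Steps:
$X{\left(L,n \right)} = \frac{31}{9}$ ($X{\left(L,n \right)} = \frac{54 - 23}{9} = \frac{1}{9} \cdot 31 = \frac{31}{9}$)
$\frac{A + \left(o{\left(5 \right)} - 30\right) \left(-108\right)}{X{\left(202,-161 \right)} - 24318} = \frac{43782 + \left(10 - 30\right) \left(-108\right)}{\frac{31}{9} - 24318} = \frac{43782 - -2160}{- \frac{218831}{9}} = \left(43782 + 2160\right) \left(- \frac{9}{218831}\right) = 45942 \left(- \frac{9}{218831}\right) = - \frac{413478}{218831}$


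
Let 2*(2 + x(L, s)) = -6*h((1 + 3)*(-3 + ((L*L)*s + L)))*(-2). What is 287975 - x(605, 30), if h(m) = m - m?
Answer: 287977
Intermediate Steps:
h(m) = 0
x(L, s) = -2 (x(L, s) = -2 + (-6*0*(-2))/2 = -2 + (0*(-2))/2 = -2 + (½)*0 = -2 + 0 = -2)
287975 - x(605, 30) = 287975 - 1*(-2) = 287975 + 2 = 287977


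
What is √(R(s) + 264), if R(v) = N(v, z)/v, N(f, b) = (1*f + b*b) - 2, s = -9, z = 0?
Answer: √2387/3 ≈ 16.286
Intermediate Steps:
N(f, b) = -2 + f + b² (N(f, b) = (f + b²) - 2 = -2 + f + b²)
R(v) = (-2 + v)/v (R(v) = (-2 + v + 0²)/v = (-2 + v + 0)/v = (-2 + v)/v)
√(R(s) + 264) = √((-2 - 9)/(-9) + 264) = √(-⅑*(-11) + 264) = √(11/9 + 264) = √(2387/9) = √2387/3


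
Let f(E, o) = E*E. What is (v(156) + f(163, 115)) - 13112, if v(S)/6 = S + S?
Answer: 15329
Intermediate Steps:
f(E, o) = E²
v(S) = 12*S (v(S) = 6*(S + S) = 6*(2*S) = 12*S)
(v(156) + f(163, 115)) - 13112 = (12*156 + 163²) - 13112 = (1872 + 26569) - 13112 = 28441 - 13112 = 15329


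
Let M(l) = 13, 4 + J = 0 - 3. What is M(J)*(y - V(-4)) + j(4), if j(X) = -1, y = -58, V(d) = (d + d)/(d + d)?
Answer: -768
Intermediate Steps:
V(d) = 1 (V(d) = (2*d)/((2*d)) = (2*d)*(1/(2*d)) = 1)
J = -7 (J = -4 + (0 - 3) = -4 - 3 = -7)
M(J)*(y - V(-4)) + j(4) = 13*(-58 - 1*1) - 1 = 13*(-58 - 1) - 1 = 13*(-59) - 1 = -767 - 1 = -768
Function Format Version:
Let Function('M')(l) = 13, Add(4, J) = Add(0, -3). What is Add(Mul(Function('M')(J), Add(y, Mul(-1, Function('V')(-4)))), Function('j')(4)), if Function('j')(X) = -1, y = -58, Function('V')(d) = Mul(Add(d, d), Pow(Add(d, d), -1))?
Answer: -768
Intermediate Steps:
Function('V')(d) = 1 (Function('V')(d) = Mul(Mul(2, d), Pow(Mul(2, d), -1)) = Mul(Mul(2, d), Mul(Rational(1, 2), Pow(d, -1))) = 1)
J = -7 (J = Add(-4, Add(0, -3)) = Add(-4, -3) = -7)
Add(Mul(Function('M')(J), Add(y, Mul(-1, Function('V')(-4)))), Function('j')(4)) = Add(Mul(13, Add(-58, Mul(-1, 1))), -1) = Add(Mul(13, Add(-58, -1)), -1) = Add(Mul(13, -59), -1) = Add(-767, -1) = -768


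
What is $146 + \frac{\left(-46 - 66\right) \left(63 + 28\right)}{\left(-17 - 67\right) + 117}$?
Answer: $- \frac{5374}{33} \approx -162.85$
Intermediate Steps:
$146 + \frac{\left(-46 - 66\right) \left(63 + 28\right)}{\left(-17 - 67\right) + 117} = 146 + \frac{\left(-112\right) 91}{\left(-17 - 67\right) + 117} = 146 + \frac{1}{-84 + 117} \left(-10192\right) = 146 + \frac{1}{33} \left(-10192\right) = 146 - \frac{10192}{33} = - \frac{5374}{33}$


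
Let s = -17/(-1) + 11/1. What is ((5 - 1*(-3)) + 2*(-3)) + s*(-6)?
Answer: -166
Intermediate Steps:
s = 28 (s = -17*(-1) + 11*1 = 17 + 11 = 28)
((5 - 1*(-3)) + 2*(-3)) + s*(-6) = ((5 - 1*(-3)) + 2*(-3)) + 28*(-6) = ((5 + 3) - 6) - 168 = (8 - 6) - 168 = 2 - 168 = -166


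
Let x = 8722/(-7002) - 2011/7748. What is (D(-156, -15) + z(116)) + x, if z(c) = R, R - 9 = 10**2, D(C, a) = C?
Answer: -1315739695/27125748 ≈ -48.505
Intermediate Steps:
x = -40829539/27125748 (x = 8722*(-1/7002) - 2011*1/7748 = -4361/3501 - 2011/7748 = -40829539/27125748 ≈ -1.5052)
R = 109 (R = 9 + 10**2 = 9 + 100 = 109)
z(c) = 109
(D(-156, -15) + z(116)) + x = (-156 + 109) - 40829539/27125748 = -47 - 40829539/27125748 = -1315739695/27125748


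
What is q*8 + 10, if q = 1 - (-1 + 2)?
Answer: 10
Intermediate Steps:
q = 0 (q = 1 - 1*1 = 1 - 1 = 0)
q*8 + 10 = 0*8 + 10 = 0 + 10 = 10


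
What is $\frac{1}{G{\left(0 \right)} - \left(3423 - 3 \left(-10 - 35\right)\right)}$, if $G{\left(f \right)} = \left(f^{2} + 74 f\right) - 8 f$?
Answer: $- \frac{1}{3558} \approx -0.00028106$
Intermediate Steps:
$G{\left(f \right)} = f^{2} + 66 f$
$\frac{1}{G{\left(0 \right)} - \left(3423 - 3 \left(-10 - 35\right)\right)} = \frac{1}{0 \left(66 + 0\right) - \left(3423 - 3 \left(-10 - 35\right)\right)} = \frac{1}{0 \cdot 66 + \left(-3423 + 3 \left(-45\right)\right)} = \frac{1}{0 - 3558} = \frac{1}{-3558} = - \frac{1}{3558}$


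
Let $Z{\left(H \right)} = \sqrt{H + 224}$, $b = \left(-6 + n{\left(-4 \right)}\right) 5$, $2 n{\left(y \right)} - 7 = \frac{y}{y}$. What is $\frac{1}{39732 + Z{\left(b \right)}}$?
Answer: $\frac{19866}{789315805} - \frac{\sqrt{214}}{1578631610} \approx 2.5159 \cdot 10^{-5}$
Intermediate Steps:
$n{\left(y \right)} = 4$ ($n{\left(y \right)} = \frac{7}{2} + \frac{y \frac{1}{y}}{2} = \frac{7}{2} + \frac{1}{2} \cdot 1 = \frac{7}{2} + \frac{1}{2} = 4$)
$b = -10$ ($b = \left(-6 + 4\right) 5 = \left(-2\right) 5 = -10$)
$Z{\left(H \right)} = \sqrt{224 + H}$
$\frac{1}{39732 + Z{\left(b \right)}} = \frac{1}{39732 + \sqrt{224 - 10}} = \frac{1}{39732 + \sqrt{214}}$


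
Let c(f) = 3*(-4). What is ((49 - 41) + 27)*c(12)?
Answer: -420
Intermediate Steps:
c(f) = -12
((49 - 41) + 27)*c(12) = ((49 - 41) + 27)*(-12) = (8 + 27)*(-12) = 35*(-12) = -420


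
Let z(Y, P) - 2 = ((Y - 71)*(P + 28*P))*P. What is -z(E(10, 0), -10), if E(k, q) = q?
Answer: 205898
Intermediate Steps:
z(Y, P) = 2 + 29*P²*(-71 + Y) (z(Y, P) = 2 + ((Y - 71)*(P + 28*P))*P = 2 + ((-71 + Y)*(29*P))*P = 2 + (29*P*(-71 + Y))*P = 2 + 29*P²*(-71 + Y))
-z(E(10, 0), -10) = -(2 - 2059*(-10)² + 29*0*(-10)²) = -(2 - 2059*100 + 29*0*100) = -(2 - 205900 + 0) = -1*(-205898) = 205898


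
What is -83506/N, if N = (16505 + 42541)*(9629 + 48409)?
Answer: -41753/1713455874 ≈ -2.4368e-5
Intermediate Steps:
N = 3426911748 (N = 59046*58038 = 3426911748)
-83506/N = -83506/3426911748 = -83506*1/3426911748 = -41753/1713455874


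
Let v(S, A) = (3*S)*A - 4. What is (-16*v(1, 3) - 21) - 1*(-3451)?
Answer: 3350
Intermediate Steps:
v(S, A) = -4 + 3*A*S (v(S, A) = 3*A*S - 4 = -4 + 3*A*S)
(-16*v(1, 3) - 21) - 1*(-3451) = (-16*(-4 + 3*3*1) - 21) - 1*(-3451) = (-16*(-4 + 9) - 21) + 3451 = (-16*5 - 21) + 3451 = (-80 - 21) + 3451 = -101 + 3451 = 3350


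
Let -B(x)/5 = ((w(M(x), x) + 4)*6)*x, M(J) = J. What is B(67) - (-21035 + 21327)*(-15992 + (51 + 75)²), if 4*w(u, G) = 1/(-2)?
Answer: 104333/4 ≈ 26083.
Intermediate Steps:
w(u, G) = -⅛ (w(u, G) = (¼)/(-2) = (¼)*(-½) = -⅛)
B(x) = -465*x/4 (B(x) = -5*(-⅛ + 4)*6*x = -5*(31/8)*6*x = -465*x/4)
B(67) - (-21035 + 21327)*(-15992 + (51 + 75)²) = -465/4*67 - (-21035 + 21327)*(-15992 + (51 + 75)²) = -31155/4 - 292*(-15992 + 126²) = -31155/4 - 292*(-15992 + 15876) = -31155/4 - 292*(-116) = -31155/4 - 1*(-33872) = -31155/4 + 33872 = 104333/4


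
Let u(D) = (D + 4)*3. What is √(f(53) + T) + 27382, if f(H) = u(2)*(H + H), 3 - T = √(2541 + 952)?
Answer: 27382 + √(1911 - √3493) ≈ 27425.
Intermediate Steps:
u(D) = 12 + 3*D (u(D) = (4 + D)*3 = 12 + 3*D)
T = 3 - √3493 (T = 3 - √(2541 + 952) = 3 - √3493 ≈ -56.102)
f(H) = 36*H (f(H) = (12 + 3*2)*(H + H) = (12 + 6)*(2*H) = 18*(2*H) = 36*H)
√(f(53) + T) + 27382 = √(36*53 + (3 - √3493)) + 27382 = √(1908 + (3 - √3493)) + 27382 = √(1911 - √3493) + 27382 = 27382 + √(1911 - √3493)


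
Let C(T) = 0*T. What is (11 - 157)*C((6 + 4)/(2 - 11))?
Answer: 0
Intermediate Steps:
C(T) = 0
(11 - 157)*C((6 + 4)/(2 - 11)) = (11 - 157)*0 = -146*0 = 0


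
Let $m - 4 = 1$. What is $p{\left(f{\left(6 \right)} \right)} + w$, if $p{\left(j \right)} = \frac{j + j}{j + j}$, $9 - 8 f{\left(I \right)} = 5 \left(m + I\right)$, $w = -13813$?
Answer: $-13812$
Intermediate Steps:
$m = 5$ ($m = 4 + 1 = 5$)
$f{\left(I \right)} = -2 - \frac{5 I}{8}$ ($f{\left(I \right)} = \frac{9}{8} - \frac{5 \left(5 + I\right)}{8} = \frac{9}{8} - \frac{25 + 5 I}{8} = \frac{9}{8} - \left(\frac{25}{8} + \frac{5 I}{8}\right) = -2 - \frac{5 I}{8}$)
$p{\left(j \right)} = 1$ ($p{\left(j \right)} = \frac{2 j}{2 j} = 2 j \frac{1}{2 j} = 1$)
$p{\left(f{\left(6 \right)} \right)} + w = 1 - 13813 = -13812$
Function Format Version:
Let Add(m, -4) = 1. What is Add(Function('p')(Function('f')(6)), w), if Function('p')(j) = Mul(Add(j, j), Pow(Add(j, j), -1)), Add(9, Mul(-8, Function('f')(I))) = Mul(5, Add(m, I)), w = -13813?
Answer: -13812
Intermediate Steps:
m = 5 (m = Add(4, 1) = 5)
Function('f')(I) = Add(-2, Mul(Rational(-5, 8), I)) (Function('f')(I) = Add(Rational(9, 8), Mul(Rational(-1, 8), Mul(5, Add(5, I)))) = Add(Rational(9, 8), Mul(Rational(-1, 8), Add(25, Mul(5, I)))) = Add(Rational(9, 8), Add(Rational(-25, 8), Mul(Rational(-5, 8), I))) = Add(-2, Mul(Rational(-5, 8), I)))
Function('p')(j) = 1 (Function('p')(j) = Mul(Mul(2, j), Pow(Mul(2, j), -1)) = Mul(Mul(2, j), Mul(Rational(1, 2), Pow(j, -1))) = 1)
Add(Function('p')(Function('f')(6)), w) = Add(1, -13813) = -13812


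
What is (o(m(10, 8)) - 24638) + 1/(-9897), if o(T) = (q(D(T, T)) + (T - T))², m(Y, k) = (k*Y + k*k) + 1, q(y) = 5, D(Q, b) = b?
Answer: -243594862/9897 ≈ -24613.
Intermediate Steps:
m(Y, k) = 1 + k² + Y*k (m(Y, k) = (Y*k + k²) + 1 = (k² + Y*k) + 1 = 1 + k² + Y*k)
o(T) = 25 (o(T) = (5 + (T - T))² = (5 + 0)² = 5² = 25)
(o(m(10, 8)) - 24638) + 1/(-9897) = (25 - 24638) + 1/(-9897) = -24613 - 1/9897 = -243594862/9897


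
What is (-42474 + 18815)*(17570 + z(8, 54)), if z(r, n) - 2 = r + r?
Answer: -416114492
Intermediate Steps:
z(r, n) = 2 + 2*r (z(r, n) = 2 + (r + r) = 2 + 2*r)
(-42474 + 18815)*(17570 + z(8, 54)) = (-42474 + 18815)*(17570 + (2 + 2*8)) = -23659*(17570 + (2 + 16)) = -23659*(17570 + 18) = -23659*17588 = -416114492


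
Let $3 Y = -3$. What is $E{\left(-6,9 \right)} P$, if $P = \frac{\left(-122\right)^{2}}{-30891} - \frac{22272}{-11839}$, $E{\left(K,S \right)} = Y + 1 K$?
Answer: $- \frac{511792676}{52245507} \approx -9.7959$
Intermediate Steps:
$Y = -1$ ($Y = \frac{1}{3} \left(-3\right) = -1$)
$E{\left(K,S \right)} = -1 + K$ ($E{\left(K,S \right)} = -1 + 1 K = -1 + K$)
$P = \frac{511792676}{365718549}$ ($P = 14884 \left(- \frac{1}{30891}\right) - - \frac{22272}{11839} = - \frac{14884}{30891} + \frac{22272}{11839} = \frac{511792676}{365718549} \approx 1.3994$)
$E{\left(-6,9 \right)} P = \left(-1 - 6\right) \frac{511792676}{365718549} = \left(-7\right) \frac{511792676}{365718549} = - \frac{511792676}{52245507}$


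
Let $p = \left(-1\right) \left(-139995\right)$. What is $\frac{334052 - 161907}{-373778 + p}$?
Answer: $- \frac{172145}{233783} \approx -0.73635$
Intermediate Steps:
$p = 139995$
$\frac{334052 - 161907}{-373778 + p} = \frac{334052 - 161907}{-373778 + 139995} = \frac{172145}{-233783} = 172145 \left(- \frac{1}{233783}\right) = - \frac{172145}{233783}$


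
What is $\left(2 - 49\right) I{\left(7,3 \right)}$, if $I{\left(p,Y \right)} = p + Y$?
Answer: $-470$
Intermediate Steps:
$I{\left(p,Y \right)} = Y + p$
$\left(2 - 49\right) I{\left(7,3 \right)} = \left(2 - 49\right) \left(3 + 7\right) = \left(-47\right) 10 = -470$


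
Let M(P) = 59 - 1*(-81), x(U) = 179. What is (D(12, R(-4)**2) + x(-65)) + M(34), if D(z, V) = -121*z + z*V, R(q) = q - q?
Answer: -1133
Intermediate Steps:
R(q) = 0
D(z, V) = -121*z + V*z
M(P) = 140 (M(P) = 59 + 81 = 140)
(D(12, R(-4)**2) + x(-65)) + M(34) = (12*(-121 + 0**2) + 179) + 140 = (12*(-121 + 0) + 179) + 140 = (12*(-121) + 179) + 140 = (-1452 + 179) + 140 = -1273 + 140 = -1133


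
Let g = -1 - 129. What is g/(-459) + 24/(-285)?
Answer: 8678/43605 ≈ 0.19901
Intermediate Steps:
g = -130
g/(-459) + 24/(-285) = -130/(-459) + 24/(-285) = -130*(-1/459) + 24*(-1/285) = 130/459 - 8/95 = 8678/43605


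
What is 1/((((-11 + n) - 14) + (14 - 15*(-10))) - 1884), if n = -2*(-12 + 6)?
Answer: -1/1733 ≈ -0.00057703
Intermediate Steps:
n = 12 (n = -2*(-6) = 12)
1/((((-11 + n) - 14) + (14 - 15*(-10))) - 1884) = 1/((((-11 + 12) - 14) + (14 - 15*(-10))) - 1884) = 1/(((1 - 14) + (14 + 150)) - 1884) = 1/((-13 + 164) - 1884) = 1/(151 - 1884) = 1/(-1733) = -1/1733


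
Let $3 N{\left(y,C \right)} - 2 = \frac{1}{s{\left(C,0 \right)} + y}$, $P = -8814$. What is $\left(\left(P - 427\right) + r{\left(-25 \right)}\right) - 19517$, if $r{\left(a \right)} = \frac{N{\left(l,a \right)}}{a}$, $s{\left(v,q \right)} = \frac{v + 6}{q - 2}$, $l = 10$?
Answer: $- \frac{16823446}{585} \approx -28758.0$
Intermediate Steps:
$s{\left(v,q \right)} = \frac{6 + v}{-2 + q}$
$N{\left(y,C \right)} = \frac{2}{3} + \frac{1}{3 \left(-3 + y - \frac{C}{2}\right)}$ ($N{\left(y,C \right)} = \frac{2}{3} + \frac{1}{3 \left(\frac{6 + C}{-2 + 0} + y\right)} = \frac{2}{3} + \frac{1}{3 \left(\frac{6 + C}{-2} + y\right)} = \frac{2}{3} + \frac{1}{3 \left(- \frac{6 + C}{2} + y\right)} = \frac{2}{3} + \frac{1}{3 \left(\left(-3 - \frac{C}{2}\right) + y\right)} = \frac{2}{3} + \frac{1}{3 \left(-3 + y - \frac{C}{2}\right)}$)
$r{\left(a \right)} = \frac{2 \left(15 - a\right)}{3 a \left(14 - a\right)}$ ($r{\left(a \right)} = \frac{\frac{2}{3} \frac{1}{-6 - a + 2 \cdot 10} \left(-5 - a + 2 \cdot 10\right)}{a} = \frac{\frac{2}{3} \frac{1}{-6 - a + 20} \left(-5 - a + 20\right)}{a} = \frac{\frac{2}{3} \frac{1}{14 - a} \left(15 - a\right)}{a} = \frac{2 \left(15 - a\right)}{3 a \left(14 - a\right)}$)
$\left(\left(P - 427\right) + r{\left(-25 \right)}\right) - 19517 = \left(\left(-8814 - 427\right) + \frac{2 \left(15 - -25\right)}{3 \left(-25\right) \left(14 - -25\right)}\right) - 19517 = \left(-9241 + \frac{2}{3} \left(- \frac{1}{25}\right) \frac{1}{14 + 25} \left(15 + 25\right)\right) - 19517 = \left(-9241 + \frac{2}{3} \left(- \frac{1}{25}\right) \frac{1}{39} \cdot 40\right) - 19517 = \left(-9241 - \frac{16}{585}\right) - 19517 = - \frac{5406001}{585} - 19517 = - \frac{16823446}{585}$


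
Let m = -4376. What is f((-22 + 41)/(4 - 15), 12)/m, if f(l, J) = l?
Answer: 19/48136 ≈ 0.00039471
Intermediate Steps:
f((-22 + 41)/(4 - 15), 12)/m = ((-22 + 41)/(4 - 15))/(-4376) = (19/(-11))*(-1/4376) = (19*(-1/11))*(-1/4376) = -19/11*(-1/4376) = 19/48136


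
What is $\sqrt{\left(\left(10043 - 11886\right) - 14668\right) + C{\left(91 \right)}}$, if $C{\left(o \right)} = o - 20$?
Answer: $2 i \sqrt{4110} \approx 128.22 i$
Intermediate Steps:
$C{\left(o \right)} = -20 + o$ ($C{\left(o \right)} = o - 20 = -20 + o$)
$\sqrt{\left(\left(10043 - 11886\right) - 14668\right) + C{\left(91 \right)}} = \sqrt{\left(\left(10043 - 11886\right) - 14668\right) + \left(-20 + 91\right)} = \sqrt{\left(-1843 - 14668\right) + 71} = \sqrt{-16511 + 71} = \sqrt{-16440} = 2 i \sqrt{4110}$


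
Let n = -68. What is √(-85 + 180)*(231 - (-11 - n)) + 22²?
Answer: 484 + 174*√95 ≈ 2179.9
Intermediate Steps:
√(-85 + 180)*(231 - (-11 - n)) + 22² = √(-85 + 180)*(231 - (-11 - 1*(-68))) + 22² = √95*(231 - (-11 + 68)) + 484 = √95*(231 - 1*57) + 484 = √95*(231 - 57) + 484 = √95*174 + 484 = 174*√95 + 484 = 484 + 174*√95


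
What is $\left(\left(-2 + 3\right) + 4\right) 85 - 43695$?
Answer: $-43270$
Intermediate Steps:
$\left(\left(-2 + 3\right) + 4\right) 85 - 43695 = \left(1 + 4\right) 85 - 43695 = 5 \cdot 85 - 43695 = 425 - 43695 = -43270$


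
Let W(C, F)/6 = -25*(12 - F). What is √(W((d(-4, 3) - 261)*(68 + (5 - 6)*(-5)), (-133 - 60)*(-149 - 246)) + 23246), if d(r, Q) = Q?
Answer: 38*√7934 ≈ 3384.8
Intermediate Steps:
W(C, F) = -1800 + 150*F (W(C, F) = 6*(-25*(12 - F)) = 6*(-300 + 25*F) = -1800 + 150*F)
√(W((d(-4, 3) - 261)*(68 + (5 - 6)*(-5)), (-133 - 60)*(-149 - 246)) + 23246) = √((-1800 + 150*((-133 - 60)*(-149 - 246))) + 23246) = √((-1800 + 150*(-193*(-395))) + 23246) = √((-1800 + 150*76235) + 23246) = √((-1800 + 11435250) + 23246) = √(11433450 + 23246) = √11456696 = 38*√7934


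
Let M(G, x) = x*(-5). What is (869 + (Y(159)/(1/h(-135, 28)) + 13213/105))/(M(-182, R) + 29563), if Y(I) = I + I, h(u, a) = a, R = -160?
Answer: 1039378/3188115 ≈ 0.32602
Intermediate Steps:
Y(I) = 2*I
M(G, x) = -5*x
(869 + (Y(159)/(1/h(-135, 28)) + 13213/105))/(M(-182, R) + 29563) = (869 + ((2*159)/(1/28) + 13213/105))/(-5*(-160) + 29563) = (869 + (318/(1/28) + 13213*(1/105)))/(800 + 29563) = (869 + (318*28 + 13213/105))/30363 = (869 + (8904 + 13213/105))*(1/30363) = (869 + 948133/105)*(1/30363) = (1039378/105)*(1/30363) = 1039378/3188115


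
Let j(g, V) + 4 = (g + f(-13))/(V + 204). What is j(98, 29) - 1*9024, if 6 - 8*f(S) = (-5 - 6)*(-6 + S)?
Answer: -16827611/1864 ≈ -9027.7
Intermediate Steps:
f(S) = -15/2 + 11*S/8 (f(S) = ¾ - (-5 - 6)*(-6 + S)/8 = ¾ - (-11)*(-6 + S)/8 = ¾ - (66 - 11*S)/8 = ¾ + (-33/4 + 11*S/8) = -15/2 + 11*S/8)
j(g, V) = -4 + (-203/8 + g)/(204 + V) (j(g, V) = -4 + (g + (-15/2 + (11/8)*(-13)))/(V + 204) = -4 + (g + (-15/2 - 143/8))/(204 + V) = -4 + (g - 203/8)/(204 + V) = -4 + (-203/8 + g)/(204 + V))
j(98, 29) - 1*9024 = (-6731/8 + 98 - 4*29)/(204 + 29) - 1*9024 = (-6731/8 + 98 - 116)/233 - 9024 = (1/233)*(-6875/8) - 9024 = -6875/1864 - 9024 = -16827611/1864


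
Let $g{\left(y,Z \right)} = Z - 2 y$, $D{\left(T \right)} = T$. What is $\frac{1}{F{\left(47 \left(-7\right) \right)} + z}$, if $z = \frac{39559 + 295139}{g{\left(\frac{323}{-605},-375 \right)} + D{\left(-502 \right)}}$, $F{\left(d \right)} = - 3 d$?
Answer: $\frac{529939}{320557503} \approx 0.0016532$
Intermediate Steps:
$z = - \frac{202492290}{529939}$ ($z = \frac{39559 + 295139}{\left(-375 - 2 \frac{323}{-605}\right) - 502} = \frac{334698}{\left(-375 - 2 \cdot 323 \left(- \frac{1}{605}\right)\right) - 502} = \frac{334698}{\left(-375 - - \frac{646}{605}\right) - 502} = \frac{334698}{\left(-375 + \frac{646}{605}\right) - 502} = \frac{334698}{- \frac{226229}{605} - 502} = \frac{334698}{- \frac{529939}{605}} = 334698 \left(- \frac{605}{529939}\right) = - \frac{202492290}{529939} \approx -382.1$)
$\frac{1}{F{\left(47 \left(-7\right) \right)} + z} = \frac{1}{- 3 \cdot 47 \left(-7\right) - \frac{202492290}{529939}} = \frac{1}{\left(-3\right) \left(-329\right) - \frac{202492290}{529939}} = \frac{1}{987 - \frac{202492290}{529939}} = \frac{1}{\frac{320557503}{529939}} = \frac{529939}{320557503}$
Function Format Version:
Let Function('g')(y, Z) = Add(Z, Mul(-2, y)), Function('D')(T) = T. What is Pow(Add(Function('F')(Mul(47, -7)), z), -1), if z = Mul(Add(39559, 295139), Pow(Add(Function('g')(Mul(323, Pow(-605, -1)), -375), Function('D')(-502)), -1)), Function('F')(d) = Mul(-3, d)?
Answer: Rational(529939, 320557503) ≈ 0.0016532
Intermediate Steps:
z = Rational(-202492290, 529939) (z = Mul(Add(39559, 295139), Pow(Add(Add(-375, Mul(-2, Mul(323, Pow(-605, -1)))), -502), -1)) = Mul(334698, Pow(Add(Add(-375, Mul(-2, Mul(323, Rational(-1, 605)))), -502), -1)) = Mul(334698, Pow(Add(Add(-375, Mul(-2, Rational(-323, 605))), -502), -1)) = Mul(334698, Pow(Add(Add(-375, Rational(646, 605)), -502), -1)) = Mul(334698, Pow(Add(Rational(-226229, 605), -502), -1)) = Mul(334698, Pow(Rational(-529939, 605), -1)) = Mul(334698, Rational(-605, 529939)) = Rational(-202492290, 529939) ≈ -382.10)
Pow(Add(Function('F')(Mul(47, -7)), z), -1) = Pow(Add(Mul(-3, Mul(47, -7)), Rational(-202492290, 529939)), -1) = Pow(Add(Mul(-3, -329), Rational(-202492290, 529939)), -1) = Pow(Add(987, Rational(-202492290, 529939)), -1) = Pow(Rational(320557503, 529939), -1) = Rational(529939, 320557503)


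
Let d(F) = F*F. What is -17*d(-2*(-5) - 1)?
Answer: -1377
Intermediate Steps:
d(F) = F²
-17*d(-2*(-5) - 1) = -17*(-2*(-5) - 1)² = -17*(10 - 1)² = -17*9² = -17*81 = -1377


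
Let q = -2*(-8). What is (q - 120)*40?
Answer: -4160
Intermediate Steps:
q = 16
(q - 120)*40 = (16 - 120)*40 = -104*40 = -4160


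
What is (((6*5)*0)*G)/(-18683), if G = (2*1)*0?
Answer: 0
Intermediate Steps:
G = 0 (G = 2*0 = 0)
(((6*5)*0)*G)/(-18683) = (((6*5)*0)*0)/(-18683) = ((30*0)*0)*(-1/18683) = (0*0)*(-1/18683) = 0*(-1/18683) = 0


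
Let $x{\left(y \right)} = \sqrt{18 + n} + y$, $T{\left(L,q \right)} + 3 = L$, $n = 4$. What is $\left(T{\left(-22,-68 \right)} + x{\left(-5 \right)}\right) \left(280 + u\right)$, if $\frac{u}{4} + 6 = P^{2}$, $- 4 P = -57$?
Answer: $- \frac{64095}{2} + \frac{4273 \sqrt{22}}{4} \approx -27037.0$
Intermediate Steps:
$T{\left(L,q \right)} = -3 + L$
$P = \frac{57}{4}$ ($P = \left(- \frac{1}{4}\right) \left(-57\right) = \frac{57}{4} \approx 14.25$)
$u = \frac{3153}{4}$ ($u = -24 + 4 \left(\frac{57}{4}\right)^{2} = -24 + 4 \cdot \frac{3249}{16} = -24 + \frac{3249}{4} = \frac{3153}{4} \approx 788.25$)
$x{\left(y \right)} = y + \sqrt{22}$ ($x{\left(y \right)} = \sqrt{18 + 4} + y = \sqrt{22} + y = y + \sqrt{22}$)
$\left(T{\left(-22,-68 \right)} + x{\left(-5 \right)}\right) \left(280 + u\right) = \left(\left(-3 - 22\right) - \left(5 - \sqrt{22}\right)\right) \left(280 + \frac{3153}{4}\right) = \left(-25 - \left(5 - \sqrt{22}\right)\right) \frac{4273}{4} = \left(-30 + \sqrt{22}\right) \frac{4273}{4} = - \frac{64095}{2} + \frac{4273 \sqrt{22}}{4}$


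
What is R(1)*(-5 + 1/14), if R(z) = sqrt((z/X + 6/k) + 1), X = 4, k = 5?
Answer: -69*sqrt(5)/20 ≈ -7.7144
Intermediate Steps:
R(z) = sqrt(11/5 + z/4) (R(z) = sqrt((z/4 + 6/5) + 1) = sqrt((6/5 + z/4) + 1) = sqrt(11/5 + z/4))
R(1)*(-5 + 1/14) = (sqrt(220 + 25*1)/10)*(-5 + 1/14) = (sqrt(220 + 25)/10)*(-5 + 1/14) = (sqrt(245)/10)*(-69/14) = ((7*sqrt(5))/10)*(-69/14) = (7*sqrt(5)/10)*(-69/14) = -69*sqrt(5)/20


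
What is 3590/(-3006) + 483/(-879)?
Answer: -767918/440379 ≈ -1.7438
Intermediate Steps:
3590/(-3006) + 483/(-879) = 3590*(-1/3006) + 483*(-1/879) = -1795/1503 - 161/293 = -767918/440379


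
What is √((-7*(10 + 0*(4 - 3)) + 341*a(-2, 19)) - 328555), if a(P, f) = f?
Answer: 3*I*√35794 ≈ 567.58*I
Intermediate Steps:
√((-7*(10 + 0*(4 - 3)) + 341*a(-2, 19)) - 328555) = √((-7*(10 + 0*(4 - 3)) + 341*19) - 328555) = √((-7*(10 + 0*1) + 6479) - 328555) = √((-7*(10 + 0) + 6479) - 328555) = √((-7*10 + 6479) - 328555) = √((-70 + 6479) - 328555) = √(6409 - 328555) = √(-322146) = 3*I*√35794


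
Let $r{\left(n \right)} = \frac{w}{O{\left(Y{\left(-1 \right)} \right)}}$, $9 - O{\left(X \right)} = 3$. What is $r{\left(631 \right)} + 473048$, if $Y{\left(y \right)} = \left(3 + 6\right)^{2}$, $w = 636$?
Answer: $473154$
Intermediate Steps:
$Y{\left(y \right)} = 81$ ($Y{\left(y \right)} = 9^{2} = 81$)
$O{\left(X \right)} = 6$ ($O{\left(X \right)} = 9 - 3 = 6$)
$r{\left(n \right)} = 106$ ($r{\left(n \right)} = \frac{636}{6} = 636 \cdot \frac{1}{6} = 106$)
$r{\left(631 \right)} + 473048 = 106 + 473048 = 473154$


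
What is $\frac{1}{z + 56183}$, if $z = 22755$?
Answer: $\frac{1}{78938} \approx 1.2668 \cdot 10^{-5}$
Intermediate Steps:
$\frac{1}{z + 56183} = \frac{1}{22755 + 56183} = \frac{1}{78938}$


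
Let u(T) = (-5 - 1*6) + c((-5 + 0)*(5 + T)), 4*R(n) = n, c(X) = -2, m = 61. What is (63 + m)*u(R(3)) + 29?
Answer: -1583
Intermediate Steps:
R(n) = n/4
u(T) = -13 (u(T) = (-5 - 1*6) - 2 = (-5 - 6) - 2 = -11 - 2 = -13)
(63 + m)*u(R(3)) + 29 = (63 + 61)*(-13) + 29 = 124*(-13) + 29 = -1612 + 29 = -1583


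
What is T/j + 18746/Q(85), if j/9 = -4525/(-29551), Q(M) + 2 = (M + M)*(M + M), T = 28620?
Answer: 271569288329/13076345 ≈ 20768.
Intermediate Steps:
Q(M) = -2 + 4*M² (Q(M) = -2 + (M + M)*(M + M) = -2 + (2*M)*(2*M) = -2 + 4*M²)
j = 40725/29551 (j = 9*(-4525/(-29551)) = 9*(-4525*(-1/29551)) = 9*(4525/29551) = 40725/29551 ≈ 1.3781)
T/j + 18746/Q(85) = 28620/(40725/29551) + 18746/(-2 + 4*85²) = 28620*(29551/40725) + 18746/(-2 + 4*7225) = 18794436/905 + 18746/(-2 + 28900) = 18794436/905 + 18746/28898 = 18794436/905 + 18746*(1/28898) = 18794436/905 + 9373/14449 = 271569288329/13076345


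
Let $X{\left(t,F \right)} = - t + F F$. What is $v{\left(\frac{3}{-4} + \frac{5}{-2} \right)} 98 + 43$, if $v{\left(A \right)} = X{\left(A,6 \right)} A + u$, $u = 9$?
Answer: $- \frac{92609}{8} \approx -11576.0$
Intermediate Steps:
$X{\left(t,F \right)} = F^{2} - t$ ($X{\left(t,F \right)} = - t + F^{2} = F^{2} - t$)
$v{\left(A \right)} = 9 + A \left(36 - A\right)$ ($v{\left(A \right)} = \left(6^{2} - A\right) A + 9 = \left(36 - A\right) A + 9 = A \left(36 - A\right) + 9 = 9 + A \left(36 - A\right)$)
$v{\left(\frac{3}{-4} + \frac{5}{-2} \right)} 98 + 43 = \left(9 - \left(\frac{3}{-4} + \frac{5}{-2}\right) \left(-36 + \left(\frac{3}{-4} + \frac{5}{-2}\right)\right)\right) 98 + 43 = \left(9 - \left(3 \left(- \frac{1}{4}\right) + 5 \left(- \frac{1}{2}\right)\right) \left(-36 + \left(3 \left(- \frac{1}{4}\right) + 5 \left(- \frac{1}{2}\right)\right)\right)\right) 98 + 43 = \left(9 - \left(- \frac{3}{4} - \frac{5}{2}\right) \left(-36 - \frac{13}{4}\right)\right) 98 + 43 = \left(9 - - \frac{13 \left(-36 - \frac{13}{4}\right)}{4}\right) 98 + 43 = \left(9 - \left(- \frac{13}{4}\right) \left(- \frac{157}{4}\right)\right) 98 + 43 = \left(9 - \frac{2041}{16}\right) 98 + 43 = \left(- \frac{1897}{16}\right) 98 + 43 = - \frac{92953}{8} + 43 = - \frac{92609}{8}$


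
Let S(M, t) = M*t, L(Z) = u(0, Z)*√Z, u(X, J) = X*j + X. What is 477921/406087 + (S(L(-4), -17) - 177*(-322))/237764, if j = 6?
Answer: 68388465561/48276434734 ≈ 1.4166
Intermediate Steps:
u(X, J) = 7*X (u(X, J) = X*6 + X = 6*X + X = 7*X)
L(Z) = 0 (L(Z) = (7*0)*√Z = 0*√Z = 0)
477921/406087 + (S(L(-4), -17) - 177*(-322))/237764 = 477921/406087 + (0*(-17) - 177*(-322))/237764 = 477921*(1/406087) + (0 + 56994)*(1/237764) = 477921/406087 + 56994*(1/237764) = 477921/406087 + 28497/118882 = 68388465561/48276434734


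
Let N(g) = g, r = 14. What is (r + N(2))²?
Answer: 256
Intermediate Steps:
(r + N(2))² = (14 + 2)² = 16² = 256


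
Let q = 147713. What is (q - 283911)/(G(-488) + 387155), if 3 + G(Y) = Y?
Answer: -68099/193332 ≈ -0.35224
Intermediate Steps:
G(Y) = -3 + Y
(q - 283911)/(G(-488) + 387155) = (147713 - 283911)/((-3 - 488) + 387155) = -136198/(-491 + 387155) = -136198/386664 = -136198*1/386664 = -68099/193332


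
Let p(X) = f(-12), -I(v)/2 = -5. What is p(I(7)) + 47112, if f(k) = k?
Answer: 47100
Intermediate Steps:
I(v) = 10 (I(v) = -2*(-5) = 10)
p(X) = -12
p(I(7)) + 47112 = -12 + 47112 = 47100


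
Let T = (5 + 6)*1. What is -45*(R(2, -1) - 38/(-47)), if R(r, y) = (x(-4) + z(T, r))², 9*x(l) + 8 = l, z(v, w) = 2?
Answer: -2650/47 ≈ -56.383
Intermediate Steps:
T = 11 (T = 11*1 = 11)
x(l) = -8/9 + l/9
R(r, y) = 4/9 (R(r, y) = ((-8/9 + (⅑)*(-4)) + 2)² = ((-8/9 - 4/9) + 2)² = (-4/3 + 2)² = (⅔)² = 4/9)
-45*(R(2, -1) - 38/(-47)) = -45*(4/9 - 38/(-47)) = -45*(4/9 - 38*(-1/47)) = -45*(4/9 + 38/47) = -45*530/423 = -2650/47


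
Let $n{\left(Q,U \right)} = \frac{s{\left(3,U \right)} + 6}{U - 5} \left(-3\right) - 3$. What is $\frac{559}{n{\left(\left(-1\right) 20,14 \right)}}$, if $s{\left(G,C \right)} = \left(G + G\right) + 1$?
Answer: $- \frac{1677}{22} \approx -76.227$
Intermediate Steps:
$s{\left(G,C \right)} = 1 + 2 G$ ($s{\left(G,C \right)} = 2 G + 1 = 1 + 2 G$)
$n{\left(Q,U \right)} = -3 - \frac{39}{-5 + U}$ ($n{\left(Q,U \right)} = \frac{\left(1 + 2 \cdot 3\right) + 6}{U - 5} \left(-3\right) - 3 = \frac{\left(1 + 6\right) + 6}{-5 + U} \left(-3\right) - 3 = \frac{7 + 6}{-5 + U} \left(-3\right) - 3 = \frac{13}{-5 + U} \left(-3\right) - 3 = - \frac{39}{-5 + U} - 3 = -3 - \frac{39}{-5 + U}$)
$\frac{559}{n{\left(\left(-1\right) 20,14 \right)}} = \frac{559}{3 \frac{1}{-5 + 14} \left(-8 - 14\right)} = \frac{559}{3 \cdot \frac{1}{9} \left(-8 - 14\right)} = \frac{559}{3 \cdot \frac{1}{9} \left(-22\right)} = \frac{559}{- \frac{22}{3}} = 559 \left(- \frac{3}{22}\right) = - \frac{1677}{22}$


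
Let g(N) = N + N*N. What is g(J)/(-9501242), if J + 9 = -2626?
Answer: -3470295/4750621 ≈ -0.73049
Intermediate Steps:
J = -2635 (J = -9 - 2626 = -2635)
g(N) = N + N**2
g(J)/(-9501242) = -2635*(1 - 2635)/(-9501242) = -2635*(-2634)*(-1/9501242) = 6940590*(-1/9501242) = -3470295/4750621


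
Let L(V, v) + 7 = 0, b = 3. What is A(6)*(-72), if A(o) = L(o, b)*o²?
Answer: 18144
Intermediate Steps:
L(V, v) = -7 (L(V, v) = -7 + 0 = -7)
A(o) = -7*o²
A(6)*(-72) = -7*6²*(-72) = -7*36*(-72) = -252*(-72) = 18144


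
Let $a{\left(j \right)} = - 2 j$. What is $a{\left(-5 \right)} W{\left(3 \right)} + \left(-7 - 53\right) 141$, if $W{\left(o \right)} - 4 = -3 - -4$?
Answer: $-8410$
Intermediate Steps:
$W{\left(o \right)} = 5$ ($W{\left(o \right)} = 4 - -1 = 4 + \left(-3 + 4\right) = 4 + 1 = 5$)
$a{\left(-5 \right)} W{\left(3 \right)} + \left(-7 - 53\right) 141 = \left(-2\right) \left(-5\right) 5 + \left(-7 - 53\right) 141 = 10 \cdot 5 + \left(-7 - 53\right) 141 = 50 - 8460 = -8410$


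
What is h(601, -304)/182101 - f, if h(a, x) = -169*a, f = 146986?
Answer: -26766399155/182101 ≈ -1.4699e+5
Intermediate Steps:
h(601, -304)/182101 - f = -169*601/182101 - 1*146986 = -101569*1/182101 - 146986 = -101569/182101 - 146986 = -26766399155/182101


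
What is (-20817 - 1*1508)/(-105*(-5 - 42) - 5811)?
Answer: 22325/876 ≈ 25.485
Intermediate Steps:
(-20817 - 1*1508)/(-105*(-5 - 42) - 5811) = (-20817 - 1508)/(-105*(-47) - 5811) = -22325/(4935 - 5811) = -22325/(-876) = -22325*(-1/876) = 22325/876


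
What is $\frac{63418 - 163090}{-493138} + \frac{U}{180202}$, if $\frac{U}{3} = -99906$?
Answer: $- \frac{32460310335}{22216113469} \approx -1.4611$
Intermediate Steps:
$U = -299718$ ($U = 3 \left(-99906\right) = -299718$)
$\frac{63418 - 163090}{-493138} + \frac{U}{180202} = \frac{63418 - 163090}{-493138} - \frac{299718}{180202} = \left(-99672\right) \left(- \frac{1}{493138}\right) - \frac{149859}{90101} = \frac{49836}{246569} - \frac{149859}{90101} = - \frac{32460310335}{22216113469}$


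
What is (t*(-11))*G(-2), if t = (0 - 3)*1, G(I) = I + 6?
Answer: 132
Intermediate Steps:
G(I) = 6 + I
t = -3 (t = -3*1 = -3)
(t*(-11))*G(-2) = (-3*(-11))*(6 - 2) = 33*4 = 132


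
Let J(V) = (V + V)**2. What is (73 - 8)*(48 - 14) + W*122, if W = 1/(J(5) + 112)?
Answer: 234321/106 ≈ 2210.6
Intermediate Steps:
J(V) = 4*V**2 (J(V) = (2*V)**2 = 4*V**2)
W = 1/212 (W = 1/(4*5**2 + 112) = 1/(4*25 + 112) = 1/(100 + 112) = 1/212 ≈ 0.0047170)
(73 - 8)*(48 - 14) + W*122 = (73 - 8)*(48 - 14) + (1/212)*122 = 65*34 + 61/106 = 2210 + 61/106 = 234321/106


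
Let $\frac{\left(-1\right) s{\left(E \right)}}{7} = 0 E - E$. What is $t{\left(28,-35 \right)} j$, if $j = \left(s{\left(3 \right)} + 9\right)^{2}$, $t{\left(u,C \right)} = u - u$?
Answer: $0$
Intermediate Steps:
$s{\left(E \right)} = 7 E$ ($s{\left(E \right)} = - 7 \left(0 E - E\right) = - 7 \left(0 - E\right) = - 7 \left(- E\right) = 7 E$)
$t{\left(u,C \right)} = 0$
$j = 900$ ($j = \left(7 \cdot 3 + 9\right)^{2} = \left(21 + 9\right)^{2} = 30^{2} = 900$)
$t{\left(28,-35 \right)} j = 0 \cdot 900 = 0$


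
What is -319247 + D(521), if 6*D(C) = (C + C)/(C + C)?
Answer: -1915481/6 ≈ -3.1925e+5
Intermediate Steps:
D(C) = ⅙ (D(C) = ((C + C)/(C + C))/6 = ((2*C)/((2*C)))/6 = ((2*C)*(1/(2*C)))/6 = (⅙)*1 = ⅙)
-319247 + D(521) = -319247 + ⅙ = -1915481/6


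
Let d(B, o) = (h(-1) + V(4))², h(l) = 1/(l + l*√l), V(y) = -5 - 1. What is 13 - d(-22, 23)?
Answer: -29 + 13*I/2 ≈ -29.0 + 6.5*I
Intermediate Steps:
V(y) = -6
h(l) = 1/(l + l^(3/2))
d(B, o) = (-6 + (-1 + I)/2)² (d(B, o) = (1/(-1 + (-1)^(3/2)) - 6)² = (1/(-1 - I) - 6)² = ((-1 + I)/2 - 6)² = (-6 + (-1 + I)/2)²)
13 - d(-22, 23) = 13 - (13 - I)²/4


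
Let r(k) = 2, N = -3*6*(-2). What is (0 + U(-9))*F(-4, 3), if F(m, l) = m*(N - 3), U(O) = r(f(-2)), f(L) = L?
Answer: -264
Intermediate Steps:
N = 36 (N = -18*(-2) = 36)
U(O) = 2
F(m, l) = 33*m (F(m, l) = m*(36 - 3) = m*33 = 33*m)
(0 + U(-9))*F(-4, 3) = (0 + 2)*(33*(-4)) = 2*(-132) = -264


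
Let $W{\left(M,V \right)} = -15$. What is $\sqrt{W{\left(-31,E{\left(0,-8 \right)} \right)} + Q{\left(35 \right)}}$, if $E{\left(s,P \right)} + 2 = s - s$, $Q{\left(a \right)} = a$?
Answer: $2 \sqrt{5} \approx 4.4721$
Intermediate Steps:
$E{\left(s,P \right)} = -2$ ($E{\left(s,P \right)} = -2 + \left(s - s\right) = -2 + 0 = -2$)
$\sqrt{W{\left(-31,E{\left(0,-8 \right)} \right)} + Q{\left(35 \right)}} = \sqrt{-15 + 35} = \sqrt{20} = 2 \sqrt{5}$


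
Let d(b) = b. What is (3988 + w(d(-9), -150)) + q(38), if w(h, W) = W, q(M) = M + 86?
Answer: 3962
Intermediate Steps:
q(M) = 86 + M
(3988 + w(d(-9), -150)) + q(38) = (3988 - 150) + (86 + 38) = 3838 + 124 = 3962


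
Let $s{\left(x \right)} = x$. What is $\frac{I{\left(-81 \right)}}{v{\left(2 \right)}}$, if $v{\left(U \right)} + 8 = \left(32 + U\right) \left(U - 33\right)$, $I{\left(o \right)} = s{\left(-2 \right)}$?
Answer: $\frac{1}{531} \approx 0.0018832$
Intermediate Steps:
$I{\left(o \right)} = -2$
$v{\left(U \right)} = -8 + \left(-33 + U\right) \left(32 + U\right)$ ($v{\left(U \right)} = -8 + \left(32 + U\right) \left(U - 33\right) = -8 + \left(32 + U\right) \left(-33 + U\right) = -8 + \left(-33 + U\right) \left(32 + U\right)$)
$\frac{I{\left(-81 \right)}}{v{\left(2 \right)}} = - \frac{2}{-1064 + 2^{2} - 2} = - \frac{2}{-1064 + 4 - 2} = - \frac{2}{-1062} = \left(-2\right) \left(- \frac{1}{1062}\right) = \frac{1}{531}$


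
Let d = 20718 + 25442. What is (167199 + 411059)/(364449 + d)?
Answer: 578258/410609 ≈ 1.4083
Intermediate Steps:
d = 46160
(167199 + 411059)/(364449 + d) = (167199 + 411059)/(364449 + 46160) = 578258/410609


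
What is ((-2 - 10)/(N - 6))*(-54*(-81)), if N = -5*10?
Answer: 6561/7 ≈ 937.29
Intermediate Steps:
N = -50
((-2 - 10)/(N - 6))*(-54*(-81)) = ((-2 - 10)/(-50 - 6))*(-54*(-81)) = -12/(-56)*4374 = -12*(-1/56)*4374 = (3/14)*4374 = 6561/7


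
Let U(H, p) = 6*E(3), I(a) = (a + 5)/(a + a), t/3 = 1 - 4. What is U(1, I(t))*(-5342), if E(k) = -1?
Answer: 32052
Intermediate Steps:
t = -9 (t = 3*(1 - 4) = 3*(-3) = -9)
I(a) = (5 + a)/(2*a) (I(a) = (5 + a)/((2*a)) = (5 + a)*(1/(2*a)) = (5 + a)/(2*a))
U(H, p) = -6 (U(H, p) = 6*(-1) = -6)
U(1, I(t))*(-5342) = -6*(-5342) = 32052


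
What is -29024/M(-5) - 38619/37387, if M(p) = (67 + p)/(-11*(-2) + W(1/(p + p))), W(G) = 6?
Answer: -2170411603/165571 ≈ -13109.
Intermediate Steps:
M(p) = 67/28 + p/28 (M(p) = (67 + p)/(-11*(-2) + 6) = (67 + p)/(22 + 6) = (67 + p)/28 = (67 + p)*(1/28) = 67/28 + p/28)
-29024/M(-5) - 38619/37387 = -29024/(67/28 + (1/28)*(-5)) - 38619/37387 = -29024/(67/28 - 5/28) - 38619*1/37387 = -29024/31/14 - 5517/5341 = -29024*14/31 - 5517/5341 = -406336/31 - 5517/5341 = -2170411603/165571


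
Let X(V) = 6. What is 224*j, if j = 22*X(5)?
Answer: 29568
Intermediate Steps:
j = 132 (j = 22*6 = 132)
224*j = 224*132 = 29568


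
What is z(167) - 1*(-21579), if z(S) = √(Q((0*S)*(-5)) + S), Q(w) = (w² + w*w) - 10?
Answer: 21579 + √157 ≈ 21592.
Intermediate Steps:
Q(w) = -10 + 2*w² (Q(w) = (w² + w²) - 10 = 2*w² - 10 = -10 + 2*w²)
z(S) = √(-10 + S) (z(S) = √((-10 + 2*((0*S)*(-5))²) + S) = √((-10 + 2*(0*(-5))²) + S) = √((-10 + 2*0²) + S) = √((-10 + 2*0) + S) = √((-10 + 0) + S) = √(-10 + S))
z(167) - 1*(-21579) = √(-10 + 167) - 1*(-21579) = √157 + 21579 = 21579 + √157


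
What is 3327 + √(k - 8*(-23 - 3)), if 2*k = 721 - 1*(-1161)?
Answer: 3327 + √1149 ≈ 3360.9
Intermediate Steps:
k = 941 (k = (721 - 1*(-1161))/2 = (721 + 1161)/2 = (½)*1882 = 941)
3327 + √(k - 8*(-23 - 3)) = 3327 + √(941 - 8*(-23 - 3)) = 3327 + √(941 - 8*(-26)) = 3327 + √(941 + 208) = 3327 + √1149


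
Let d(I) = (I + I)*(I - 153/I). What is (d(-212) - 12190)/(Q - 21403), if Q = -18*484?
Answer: -77392/30115 ≈ -2.5699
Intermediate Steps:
Q = -8712
d(I) = 2*I*(I - 153/I) (d(I) = (2*I)*(I - 153/I) = 2*I*(I - 153/I))
(d(-212) - 12190)/(Q - 21403) = ((-306 + 2*(-212)²) - 12190)/(-8712 - 21403) = ((-306 + 2*44944) - 12190)/(-30115) = ((-306 + 89888) - 12190)*(-1/30115) = (89582 - 12190)*(-1/30115) = 77392*(-1/30115) = -77392/30115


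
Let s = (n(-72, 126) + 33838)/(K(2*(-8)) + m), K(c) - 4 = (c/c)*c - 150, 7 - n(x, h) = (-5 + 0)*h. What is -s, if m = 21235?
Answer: -34475/21073 ≈ -1.6360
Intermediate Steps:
n(x, h) = 7 + 5*h (n(x, h) = 7 - (-5 + 0)*h = 7 - (-5)*h = 7 + 5*h)
K(c) = -146 + c (K(c) = 4 + ((c/c)*c - 150) = 4 + (1*c - 150) = 4 + (c - 150) = 4 + (-150 + c) = -146 + c)
s = 34475/21073 (s = ((7 + 5*126) + 33838)/((-146 + 2*(-8)) + 21235) = ((7 + 630) + 33838)/((-146 - 16) + 21235) = (637 + 33838)/(-162 + 21235) = 34475/21073 ≈ 1.6360)
-s = -1*34475/21073 = -34475/21073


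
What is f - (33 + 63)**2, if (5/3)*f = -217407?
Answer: -698301/5 ≈ -1.3966e+5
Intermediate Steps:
f = -652221/5 (f = (3/5)*(-217407) = -652221/5 ≈ -1.3044e+5)
f - (33 + 63)**2 = -652221/5 - (33 + 63)**2 = -652221/5 - 1*96**2 = -652221/5 - 1*9216 = -652221/5 - 9216 = -698301/5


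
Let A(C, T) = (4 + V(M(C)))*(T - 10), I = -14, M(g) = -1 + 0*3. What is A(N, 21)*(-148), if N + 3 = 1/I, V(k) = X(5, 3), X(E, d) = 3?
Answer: -11396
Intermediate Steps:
M(g) = -1 (M(g) = -1 + 0 = -1)
V(k) = 3
N = -43/14 (N = -3 + 1/(-14) = -3 - 1/14 = -43/14 ≈ -3.0714)
A(C, T) = -70 + 7*T (A(C, T) = (4 + 3)*(T - 10) = 7*(-10 + T) = -70 + 7*T)
A(N, 21)*(-148) = (-70 + 7*21)*(-148) = (-70 + 147)*(-148) = 77*(-148) = -11396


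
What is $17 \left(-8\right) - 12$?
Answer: $-148$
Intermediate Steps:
$17 \left(-8\right) - 12 = -136 - 12 = -148$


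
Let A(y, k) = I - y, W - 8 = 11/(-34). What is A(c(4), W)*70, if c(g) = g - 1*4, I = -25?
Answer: -1750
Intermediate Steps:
c(g) = -4 + g (c(g) = g - 4 = -4 + g)
W = 261/34 (W = 8 + 11/(-34) = 8 + 11*(-1/34) = 8 - 11/34 = 261/34 ≈ 7.6765)
A(y, k) = -25 - y
A(c(4), W)*70 = (-25 - (-4 + 4))*70 = (-25 - 1*0)*70 = (-25 + 0)*70 = -25*70 = -1750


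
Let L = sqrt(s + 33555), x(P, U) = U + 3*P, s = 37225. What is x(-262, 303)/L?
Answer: -483*sqrt(17695)/35390 ≈ -1.8155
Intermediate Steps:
L = 2*sqrt(17695) (L = sqrt(37225 + 33555) = sqrt(70780) = 2*sqrt(17695) ≈ 266.04)
x(-262, 303)/L = (303 + 3*(-262))/((2*sqrt(17695))) = (303 - 786)*(sqrt(17695)/35390) = -483*sqrt(17695)/35390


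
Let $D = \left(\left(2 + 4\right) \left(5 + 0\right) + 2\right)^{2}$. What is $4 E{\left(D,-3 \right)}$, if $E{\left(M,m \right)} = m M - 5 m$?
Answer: $-12228$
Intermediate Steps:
$D = 1024$ ($D = \left(6 \cdot 5 + 2\right)^{2} = \left(30 + 2\right)^{2} = 32^{2} = 1024$)
$E{\left(M,m \right)} = - 5 m + M m$ ($E{\left(M,m \right)} = M m - 5 m = - 5 m + M m$)
$4 E{\left(D,-3 \right)} = 4 \left(- 3 \left(-5 + 1024\right)\right) = 4 \left(\left(-3\right) 1019\right) = 4 \left(-3057\right) = -12228$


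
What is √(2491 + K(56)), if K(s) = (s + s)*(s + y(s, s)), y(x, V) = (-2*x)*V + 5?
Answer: I*√693141 ≈ 832.55*I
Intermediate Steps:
y(x, V) = 5 - 2*V*x (y(x, V) = -2*V*x + 5 = 5 - 2*V*x)
K(s) = 2*s*(5 + s - 2*s²) (K(s) = (s + s)*(s + (5 - 2*s*s)) = (2*s)*(s + (5 - 2*s²)) = (2*s)*(5 + s - 2*s²) = 2*s*(5 + s - 2*s²))
√(2491 + K(56)) = √(2491 + 2*56*(5 + 56 - 2*56²)) = √(2491 + 2*56*(5 + 56 - 2*3136)) = √(2491 + 2*56*(5 + 56 - 6272)) = √(2491 + 2*56*(-6211)) = √(2491 - 695632) = √(-693141) = I*√693141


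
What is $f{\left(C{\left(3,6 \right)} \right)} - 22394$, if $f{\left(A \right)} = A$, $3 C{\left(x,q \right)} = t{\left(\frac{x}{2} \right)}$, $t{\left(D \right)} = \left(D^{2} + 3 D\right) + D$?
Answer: $- \frac{89565}{4} \approx -22391.0$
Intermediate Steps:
$t{\left(D \right)} = D^{2} + 4 D$
$C{\left(x,q \right)} = \frac{x \left(4 + \frac{x}{2}\right)}{6}$ ($C{\left(x,q \right)} = \frac{\frac{x}{2} \left(4 + \frac{x}{2}\right)}{3} = \frac{\frac{1}{2} x \left(4 + \frac{x}{2}\right)}{3} = \frac{x \left(4 + \frac{x}{2}\right)}{6}$)
$f{\left(C{\left(3,6 \right)} \right)} - 22394 = \frac{1}{12} \cdot 3 \left(8 + 3\right) - 22394 = \frac{1}{12} \cdot 3 \cdot 11 - 22394 = \frac{11}{4} - 22394 = - \frac{89565}{4}$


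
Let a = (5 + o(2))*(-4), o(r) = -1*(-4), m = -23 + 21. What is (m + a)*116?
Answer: -4408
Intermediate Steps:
m = -2
o(r) = 4
a = -36 (a = (5 + 4)*(-4) = 9*(-4) = -36)
(m + a)*116 = (-2 - 36)*116 = -38*116 = -4408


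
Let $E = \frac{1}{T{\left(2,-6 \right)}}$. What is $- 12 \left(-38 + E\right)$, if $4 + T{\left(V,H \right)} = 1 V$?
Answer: $462$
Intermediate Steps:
$T{\left(V,H \right)} = -4 + V$ ($T{\left(V,H \right)} = -4 + 1 V = -4 + V$)
$E = - \frac{1}{2}$ ($E = \frac{1}{-4 + 2} = \frac{1}{-2} = - \frac{1}{2} \approx -0.5$)
$- 12 \left(-38 + E\right) = - 12 \left(-38 - \frac{1}{2}\right) = \left(-12\right) \left(- \frac{77}{2}\right) = 462$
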